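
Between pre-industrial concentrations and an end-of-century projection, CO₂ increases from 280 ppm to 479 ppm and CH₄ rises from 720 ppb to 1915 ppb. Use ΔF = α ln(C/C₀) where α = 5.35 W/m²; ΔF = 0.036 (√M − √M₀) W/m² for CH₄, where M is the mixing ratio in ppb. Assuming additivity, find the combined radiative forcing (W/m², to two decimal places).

ΔF = 3.48 W/m²

CO₂: 5.35 × ln(479/280) = 5.35 × ln(1.71071) = 5.35 × 0.53691 = 2.8725 W/m².
CH₄: 0.036 × (√1915 − √720) = 0.036 × (43.7607 − 26.8328) = 0.036 × 16.9279 = 0.6094 W/m².
Total ΔF = 2.8725 + 0.6094 = 3.4819 W/m².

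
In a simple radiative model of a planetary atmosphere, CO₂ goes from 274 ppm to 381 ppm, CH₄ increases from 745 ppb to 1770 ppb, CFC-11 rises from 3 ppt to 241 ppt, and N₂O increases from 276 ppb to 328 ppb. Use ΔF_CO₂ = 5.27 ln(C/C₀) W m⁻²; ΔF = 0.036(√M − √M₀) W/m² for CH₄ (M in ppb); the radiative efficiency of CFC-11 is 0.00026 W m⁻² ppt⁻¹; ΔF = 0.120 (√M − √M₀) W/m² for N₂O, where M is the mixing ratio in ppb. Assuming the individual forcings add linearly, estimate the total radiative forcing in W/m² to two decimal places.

CO₂: 5.27 × ln(381/274) = 5.27 × ln(1.39051) = 5.27 × 0.32967 = 1.7374 W/m².
CH₄: 0.036 × (√1770 − √745) = 0.036 × (42.0714 − 27.2947) = 0.036 × 14.7767 = 0.5320 W/m².
CFC-11: ΔF = 0.00026 × (241 − 3) = 0.00026 × 238 = 0.0619 W/m².
N₂O: 0.120 × (√328 − √276) = 0.120 × (18.1108 − 16.6132) = 0.120 × 1.4976 = 0.1797 W/m².
Total ΔF = 1.7374 + 0.5320 + 0.0619 + 0.1797 = 2.5110 W/m².

ΔF = 2.51 W/m²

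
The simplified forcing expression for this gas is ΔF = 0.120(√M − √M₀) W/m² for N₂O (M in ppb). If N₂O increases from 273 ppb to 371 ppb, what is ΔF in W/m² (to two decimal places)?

ΔF = 0.33 W/m²

N₂O: 0.120 × (√371 − √273) = 0.120 × (19.2614 − 16.5227) = 0.120 × 2.7387 = 0.3286 W/m².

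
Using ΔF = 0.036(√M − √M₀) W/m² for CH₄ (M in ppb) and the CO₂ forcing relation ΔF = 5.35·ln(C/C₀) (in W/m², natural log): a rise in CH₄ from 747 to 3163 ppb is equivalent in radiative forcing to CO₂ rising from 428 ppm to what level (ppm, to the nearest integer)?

C ≈ 520 ppm

CH₄ forcing: 0.036 × (√3163 − √747) = 0.036 × (56.2406 − 27.3313) = 0.036 × 28.9093 = 1.04073 W/m².
Set 5.35 ln(C/428) = 1.04073: ln(C/428) = 1.04073/5.35 = 0.19453, so C = 428 × e^0.19453 = 428 × 1.21474 = 519.91 ppm.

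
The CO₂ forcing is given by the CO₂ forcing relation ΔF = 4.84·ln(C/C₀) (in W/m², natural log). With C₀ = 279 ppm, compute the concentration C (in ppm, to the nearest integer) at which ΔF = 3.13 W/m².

Set 4.84 ln(C/279) = 3.13, so ln(C/279) = 3.13/4.84 = 0.64669.
Then C/279 = e^0.64669 = 1.90921, giving C = 279 × 1.90921 = 532.67 ppm.

C ≈ 533 ppm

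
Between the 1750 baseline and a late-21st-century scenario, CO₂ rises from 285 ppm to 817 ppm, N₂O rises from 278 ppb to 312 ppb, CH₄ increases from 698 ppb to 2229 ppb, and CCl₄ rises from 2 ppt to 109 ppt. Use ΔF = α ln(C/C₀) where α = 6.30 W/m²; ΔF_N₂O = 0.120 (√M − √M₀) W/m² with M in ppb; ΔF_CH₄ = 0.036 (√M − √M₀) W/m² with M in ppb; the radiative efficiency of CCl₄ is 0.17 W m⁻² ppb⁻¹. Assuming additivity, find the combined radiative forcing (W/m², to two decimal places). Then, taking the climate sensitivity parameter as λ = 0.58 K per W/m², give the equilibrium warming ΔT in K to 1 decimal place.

CO₂: 6.30 × ln(817/285) = 6.30 × ln(2.86667) = 6.30 × 1.05315 = 6.6348 W/m².
N₂O: 0.120 × (√312 − √278) = 0.120 × (17.6635 − 16.6733) = 0.120 × 0.9902 = 0.1188 W/m².
CH₄: 0.036 × (√2229 − √698) = 0.036 × (47.2123 − 26.4197) = 0.036 × 20.7926 = 0.7485 W/m².
CCl₄: Δ = 109 − 2 = 107 ppt = 0.107 ppb; ΔF = 0.17 × 0.107 = 0.0182 W/m².
Total ΔF = 6.6348 + 0.1188 + 0.7485 + 0.0182 = 7.5203 W/m².
ΔT = λ ΔF = 0.58 × 7.52 = 4.3616 K.

ΔF = 7.52 W/m²; ΔT = 4.4 K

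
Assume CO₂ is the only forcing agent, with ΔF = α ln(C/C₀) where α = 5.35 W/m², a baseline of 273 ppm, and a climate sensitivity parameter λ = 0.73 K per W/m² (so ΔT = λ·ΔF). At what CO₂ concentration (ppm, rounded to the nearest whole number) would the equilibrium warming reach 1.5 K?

C ≈ 401 ppm

Required forcing: ΔF = ΔT/λ = 1.5/0.73 = 2.0548 W/m².
Then ln(C/273) = ΔF/5.35 = 2.0548/5.35 = 0.38407.
So C = 273 × e^0.38407 = 273 × 1.46825 = 400.83 ppm.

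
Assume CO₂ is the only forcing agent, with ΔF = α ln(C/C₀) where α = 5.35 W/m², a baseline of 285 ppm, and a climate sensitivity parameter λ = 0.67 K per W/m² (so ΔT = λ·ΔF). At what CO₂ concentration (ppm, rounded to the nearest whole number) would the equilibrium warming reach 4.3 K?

Required forcing: ΔF = ΔT/λ = 4.3/0.67 = 6.4179 W/m².
Then ln(C/285) = ΔF/5.35 = 6.4179/5.35 = 1.19961.
So C = 285 × e^1.19961 = 285 × 3.31882 = 945.86 ppm.

C ≈ 946 ppm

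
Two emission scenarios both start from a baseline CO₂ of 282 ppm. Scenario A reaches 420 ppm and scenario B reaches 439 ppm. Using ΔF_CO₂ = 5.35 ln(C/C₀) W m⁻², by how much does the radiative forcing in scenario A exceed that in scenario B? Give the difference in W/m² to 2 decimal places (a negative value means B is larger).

ΔF_A − ΔF_B = -0.24 W/m²

ΔF_A = 5.35 ln(420/282) = 5.35 × 0.39835 = 2.1312 W/m².
ΔF_B = 5.35 ln(439/282) = 5.35 × 0.44259 = 2.3679 W/m².
Difference: 2.1312 − 2.3679 = -0.2367 W/m².
(Equivalently, ΔF_A − ΔF_B = 5.35 ln(420/439) = 5.35 × -0.04424 = -0.2367 W/m².)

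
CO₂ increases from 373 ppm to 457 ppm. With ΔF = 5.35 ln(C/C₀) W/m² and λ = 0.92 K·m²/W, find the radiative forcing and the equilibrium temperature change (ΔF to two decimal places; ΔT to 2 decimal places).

ΔF = 1.09 W/m²; ΔT = 1.00 K

CO₂: 5.35 × ln(457/373) = 5.35 × ln(1.22520) = 5.35 × 0.20310 = 1.0866 W/m².
ΔT = λ ΔF = 0.92 × 1.09 = 1.0028 K.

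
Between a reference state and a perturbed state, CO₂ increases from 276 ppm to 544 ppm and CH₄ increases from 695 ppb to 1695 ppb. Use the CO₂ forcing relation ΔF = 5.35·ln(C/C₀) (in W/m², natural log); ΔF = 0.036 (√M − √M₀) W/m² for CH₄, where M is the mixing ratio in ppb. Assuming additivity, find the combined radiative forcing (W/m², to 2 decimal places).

CO₂: 5.35 × ln(544/276) = 5.35 × ln(1.97101) = 5.35 × 0.67855 = 3.6302 W/m².
CH₄: 0.036 × (√1695 − √695) = 0.036 × (41.1704 − 26.3629) = 0.036 × 14.8075 = 0.5331 W/m².
Total ΔF = 3.6302 + 0.5331 = 4.1633 W/m².

ΔF = 4.16 W/m²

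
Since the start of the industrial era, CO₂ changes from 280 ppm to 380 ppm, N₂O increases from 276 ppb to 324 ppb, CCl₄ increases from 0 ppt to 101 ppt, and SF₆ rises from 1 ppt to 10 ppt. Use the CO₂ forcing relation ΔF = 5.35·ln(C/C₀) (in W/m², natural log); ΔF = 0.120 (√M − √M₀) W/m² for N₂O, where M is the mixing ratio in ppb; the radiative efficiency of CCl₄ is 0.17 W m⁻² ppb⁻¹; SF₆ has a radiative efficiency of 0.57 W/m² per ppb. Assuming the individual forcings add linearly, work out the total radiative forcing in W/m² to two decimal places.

CO₂: 5.35 × ln(380/280) = 5.35 × ln(1.35714) = 5.35 × 0.30538 = 1.6338 W/m².
N₂O: 0.120 × (√324 − √276) = 0.120 × (18.0000 − 16.6132) = 0.120 × 1.3868 = 0.1664 W/m².
CCl₄: Δ = 101 − 0 = 101 ppt = 0.101 ppb; ΔF = 0.17 × 0.101 = 0.0172 W/m².
SF₆: Δ = 10 − 1 = 9 ppt = 0.009 ppb; ΔF = 0.57 × 0.009 = 0.0051 W/m².
Total ΔF = 1.6338 + 0.1664 + 0.0172 + 0.0051 = 1.8225 W/m².

ΔF = 1.82 W/m²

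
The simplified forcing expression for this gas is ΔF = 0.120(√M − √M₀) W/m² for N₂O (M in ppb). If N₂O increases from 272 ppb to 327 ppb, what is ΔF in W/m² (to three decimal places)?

N₂O: 0.120 × (√327 − √272) = 0.120 × (18.0831 − 16.4924) = 0.120 × 1.5907 = 0.1909 W/m².

ΔF = 0.191 W/m²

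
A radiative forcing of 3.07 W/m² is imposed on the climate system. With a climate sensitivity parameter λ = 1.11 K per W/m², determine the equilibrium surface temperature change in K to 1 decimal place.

ΔT = λ ΔF = 1.11 × 3.07 = 3.4077 K.

ΔT = 3.4 K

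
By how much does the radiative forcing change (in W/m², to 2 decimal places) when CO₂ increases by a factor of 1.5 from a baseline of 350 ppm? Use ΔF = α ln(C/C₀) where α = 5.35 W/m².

ΔF = 5.35 × ln(1.5) = 5.35 × 0.40547 = 2.1693 W/m².

ΔF = 2.17 W/m²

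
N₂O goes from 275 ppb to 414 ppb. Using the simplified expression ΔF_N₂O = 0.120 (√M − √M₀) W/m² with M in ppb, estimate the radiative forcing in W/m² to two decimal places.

N₂O: 0.120 × (√414 − √275) = 0.120 × (20.3470 − 16.5831) = 0.120 × 3.7639 = 0.4517 W/m².

ΔF = 0.45 W/m²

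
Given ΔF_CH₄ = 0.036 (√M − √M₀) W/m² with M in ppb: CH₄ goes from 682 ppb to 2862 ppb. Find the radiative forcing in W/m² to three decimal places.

ΔF = 0.986 W/m²

CH₄: 0.036 × (√2862 − √682) = 0.036 × (53.4977 − 26.1151) = 0.036 × 27.3826 = 0.9858 W/m².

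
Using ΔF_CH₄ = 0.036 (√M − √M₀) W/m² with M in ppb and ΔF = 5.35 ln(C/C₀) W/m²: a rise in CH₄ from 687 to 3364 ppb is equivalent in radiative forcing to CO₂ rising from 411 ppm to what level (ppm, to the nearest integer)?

CH₄ forcing: 0.036 × (√3364 − √687) = 0.036 × (58.0000 − 26.2107) = 0.036 × 31.7893 = 1.14441 W/m².
Set 5.35 ln(C/411) = 1.14441: ln(C/411) = 1.14441/5.35 = 0.21391, so C = 411 × e^0.21391 = 411 × 1.23851 = 509.03 ppm.

C ≈ 509 ppm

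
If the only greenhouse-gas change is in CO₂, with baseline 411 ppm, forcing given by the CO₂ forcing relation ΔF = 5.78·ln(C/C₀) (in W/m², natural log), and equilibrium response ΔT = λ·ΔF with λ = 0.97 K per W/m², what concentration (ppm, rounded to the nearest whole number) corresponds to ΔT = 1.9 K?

Required forcing: ΔF = ΔT/λ = 1.9/0.97 = 1.9588 W/m².
Then ln(C/411) = ΔF/5.78 = 1.9588/5.78 = 0.33889.
So C = 411 × e^0.33889 = 411 × 1.40339 = 576.79 ppm.

C ≈ 577 ppm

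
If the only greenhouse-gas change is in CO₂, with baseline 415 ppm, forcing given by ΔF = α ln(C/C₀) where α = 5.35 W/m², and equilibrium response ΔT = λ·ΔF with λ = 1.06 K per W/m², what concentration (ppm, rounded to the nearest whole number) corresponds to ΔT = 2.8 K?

Required forcing: ΔF = ΔT/λ = 2.8/1.06 = 2.6415 W/m².
Then ln(C/415) = ΔF/5.35 = 2.6415/5.35 = 0.49374.
So C = 415 × e^0.49374 = 415 × 1.63843 = 679.95 ppm.

C ≈ 680 ppm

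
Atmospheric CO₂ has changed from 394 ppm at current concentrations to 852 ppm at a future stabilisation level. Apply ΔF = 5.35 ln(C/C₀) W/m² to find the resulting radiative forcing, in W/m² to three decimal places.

ΔF = 4.126 W/m²

CO₂: 5.35 × ln(852/394) = 5.35 × ln(2.16244) = 5.35 × 0.77124 = 4.1261 W/m².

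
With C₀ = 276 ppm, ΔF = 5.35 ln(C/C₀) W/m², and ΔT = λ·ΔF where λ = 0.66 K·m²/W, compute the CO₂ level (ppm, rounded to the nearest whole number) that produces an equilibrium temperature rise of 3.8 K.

C ≈ 810 ppm

Required forcing: ΔF = ΔT/λ = 3.8/0.66 = 5.7576 W/m².
Then ln(C/276) = ΔF/5.35 = 5.7576/5.35 = 1.07619.
So C = 276 × e^1.07619 = 276 × 2.93348 = 809.64 ppm.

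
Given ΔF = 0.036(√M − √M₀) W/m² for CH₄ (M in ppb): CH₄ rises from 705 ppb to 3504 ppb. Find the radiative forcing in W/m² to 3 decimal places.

CH₄: 0.036 × (√3504 − √705) = 0.036 × (59.1946 − 26.5518) = 0.036 × 32.6428 = 1.1751 W/m².

ΔF = 1.175 W/m²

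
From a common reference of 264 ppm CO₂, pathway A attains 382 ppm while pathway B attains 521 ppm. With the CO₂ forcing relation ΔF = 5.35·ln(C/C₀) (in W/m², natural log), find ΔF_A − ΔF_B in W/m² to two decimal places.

ΔF_A = 5.35 ln(382/264) = 5.35 × 0.36947 = 1.9767 W/m².
ΔF_B = 5.35 ln(521/264) = 5.35 × 0.67980 = 3.6369 W/m².
Difference: 1.9767 − 3.6369 = -1.6602 W/m².

ΔF_A − ΔF_B = -1.66 W/m²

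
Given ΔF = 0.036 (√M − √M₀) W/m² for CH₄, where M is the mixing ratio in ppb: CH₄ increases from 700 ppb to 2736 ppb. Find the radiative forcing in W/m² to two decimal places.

ΔF = 0.93 W/m²

CH₄: 0.036 × (√2736 − √700) = 0.036 × (52.3068 − 26.4575) = 0.036 × 25.8493 = 0.9306 W/m².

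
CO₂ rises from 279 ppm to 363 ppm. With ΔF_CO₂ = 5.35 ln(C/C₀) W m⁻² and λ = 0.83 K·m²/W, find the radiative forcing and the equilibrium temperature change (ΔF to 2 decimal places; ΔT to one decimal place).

CO₂: 5.35 × ln(363/279) = 5.35 × ln(1.30108) = 5.35 × 0.26319 = 1.4081 W/m².
ΔT = λ ΔF = 0.83 × 1.41 = 1.1703 K.

ΔF = 1.41 W/m²; ΔT = 1.2 K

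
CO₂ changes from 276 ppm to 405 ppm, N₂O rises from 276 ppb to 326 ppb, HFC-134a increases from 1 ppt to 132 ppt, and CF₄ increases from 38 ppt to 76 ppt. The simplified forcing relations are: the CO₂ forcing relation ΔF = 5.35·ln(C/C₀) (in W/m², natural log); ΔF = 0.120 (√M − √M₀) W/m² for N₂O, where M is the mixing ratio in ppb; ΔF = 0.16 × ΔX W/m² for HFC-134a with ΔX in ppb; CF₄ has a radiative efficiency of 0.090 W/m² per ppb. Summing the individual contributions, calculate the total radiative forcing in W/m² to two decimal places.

CO₂: 5.35 × ln(405/276) = 5.35 × ln(1.46739) = 5.35 × 0.38349 = 2.0517 W/m².
N₂O: 0.120 × (√326 − √276) = 0.120 × (18.0555 − 16.6132) = 0.120 × 1.4423 = 0.1731 W/m².
HFC-134a: Δ = 132 − 1 = 131 ppt = 0.131 ppb; ΔF = 0.16 × 0.131 = 0.0210 W/m².
CF₄: Δ = 76 − 38 = 38 ppt = 0.038 ppb; ΔF = 0.090 × 0.038 = 0.0034 W/m².
Total ΔF = 2.0517 + 0.1731 + 0.0210 + 0.0034 = 2.2492 W/m².

ΔF = 2.25 W/m²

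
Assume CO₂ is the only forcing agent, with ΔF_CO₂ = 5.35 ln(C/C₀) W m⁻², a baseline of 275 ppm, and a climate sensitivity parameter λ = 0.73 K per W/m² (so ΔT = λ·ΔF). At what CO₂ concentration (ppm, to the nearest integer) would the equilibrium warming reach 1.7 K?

C ≈ 425 ppm

Required forcing: ΔF = ΔT/λ = 1.7/0.73 = 2.3288 W/m².
Then ln(C/275) = ΔF/5.35 = 2.3288/5.35 = 0.43529.
So C = 275 × e^0.43529 = 275 × 1.54541 = 424.99 ppm.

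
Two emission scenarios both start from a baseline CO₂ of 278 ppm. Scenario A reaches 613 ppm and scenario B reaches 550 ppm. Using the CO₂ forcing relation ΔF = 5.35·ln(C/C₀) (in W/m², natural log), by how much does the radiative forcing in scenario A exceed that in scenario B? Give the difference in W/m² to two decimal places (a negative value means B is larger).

ΔF_A − ΔF_B = 0.58 W/m²

ΔF_A = 5.35 ln(613/278) = 5.35 × 0.79074 = 4.2305 W/m².
ΔF_B = 5.35 ln(550/278) = 5.35 × 0.68230 = 3.6503 W/m².
Difference: 4.2305 − 3.6503 = 0.5802 W/m².
(Equivalently, ΔF_A − ΔF_B = 5.35 ln(613/550) = 5.35 × 0.10845 = 0.5802 W/m².)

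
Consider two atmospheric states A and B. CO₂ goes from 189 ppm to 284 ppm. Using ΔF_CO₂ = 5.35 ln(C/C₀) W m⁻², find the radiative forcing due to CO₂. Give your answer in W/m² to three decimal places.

ΔF = 2.179 W/m²

CO₂ absorption bands are partially saturated, so forcing scales with the logarithm of the concentration ratio.
CO₂: 5.35 × ln(284/189) = 5.35 × ln(1.50265) = 5.35 × 0.40723 = 2.1787 W/m².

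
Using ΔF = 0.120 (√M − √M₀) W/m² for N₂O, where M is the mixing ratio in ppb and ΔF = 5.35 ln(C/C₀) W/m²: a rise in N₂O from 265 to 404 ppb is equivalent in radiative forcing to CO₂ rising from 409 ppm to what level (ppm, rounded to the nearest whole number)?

C ≈ 446 ppm

N₂O forcing: 0.120 × (√404 − √265) = 0.120 × (20.0998 − 16.2788) = 0.120 × 3.8210 = 0.45852 W/m².
Set 5.35 ln(C/409) = 0.45852: ln(C/409) = 0.45852/5.35 = 0.08570, so C = 409 × e^0.08570 = 409 × 1.08948 = 445.60 ppm.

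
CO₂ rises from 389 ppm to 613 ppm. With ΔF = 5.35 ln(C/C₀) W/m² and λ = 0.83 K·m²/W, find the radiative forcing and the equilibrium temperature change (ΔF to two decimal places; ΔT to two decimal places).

ΔF = 2.43 W/m²; ΔT = 2.02 K

CO₂: 5.35 × ln(613/389) = 5.35 × ln(1.57584) = 5.35 × 0.45479 = 2.4331 W/m².
ΔT = λ ΔF = 0.83 × 2.43 = 2.0169 K.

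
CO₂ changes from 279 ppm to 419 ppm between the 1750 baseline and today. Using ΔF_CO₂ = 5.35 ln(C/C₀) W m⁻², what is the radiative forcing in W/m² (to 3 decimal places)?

ΔF = 2.176 W/m²

CO₂ absorption bands are partially saturated, so forcing scales with the logarithm of the concentration ratio.
CO₂: 5.35 × ln(419/279) = 5.35 × ln(1.50179) = 5.35 × 0.40666 = 2.1756 W/m².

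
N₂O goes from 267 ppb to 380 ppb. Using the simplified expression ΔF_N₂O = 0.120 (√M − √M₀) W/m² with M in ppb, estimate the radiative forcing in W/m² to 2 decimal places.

ΔF = 0.38 W/m²

N₂O: 0.120 × (√380 − √267) = 0.120 × (19.4936 − 16.3401) = 0.120 × 3.1535 = 0.3784 W/m².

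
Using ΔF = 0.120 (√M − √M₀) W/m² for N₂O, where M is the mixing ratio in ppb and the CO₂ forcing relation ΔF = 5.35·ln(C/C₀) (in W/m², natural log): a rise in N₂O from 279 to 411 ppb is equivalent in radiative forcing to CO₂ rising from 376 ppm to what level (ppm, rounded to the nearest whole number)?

N₂O forcing: 0.120 × (√411 − √279) = 0.120 × (20.2731 − 16.7033) = 0.120 × 3.5698 = 0.42838 W/m².
Set 5.35 ln(C/376) = 0.42838: ln(C/376) = 0.42838/5.35 = 0.08007, so C = 376 × e^0.08007 = 376 × 1.08336 = 407.34 ppm.

C ≈ 407 ppm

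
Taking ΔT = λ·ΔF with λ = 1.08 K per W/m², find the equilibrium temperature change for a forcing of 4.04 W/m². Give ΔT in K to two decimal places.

ΔT = λ ΔF = 1.08 × 4.04 = 4.3632 K.

ΔT = 4.36 K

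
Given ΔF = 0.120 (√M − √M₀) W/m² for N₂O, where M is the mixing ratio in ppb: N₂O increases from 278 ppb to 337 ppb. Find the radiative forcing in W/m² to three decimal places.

ΔF = 0.202 W/m²

N₂O: 0.120 × (√337 − √278) = 0.120 × (18.3576 − 16.6733) = 0.120 × 1.6843 = 0.2021 W/m².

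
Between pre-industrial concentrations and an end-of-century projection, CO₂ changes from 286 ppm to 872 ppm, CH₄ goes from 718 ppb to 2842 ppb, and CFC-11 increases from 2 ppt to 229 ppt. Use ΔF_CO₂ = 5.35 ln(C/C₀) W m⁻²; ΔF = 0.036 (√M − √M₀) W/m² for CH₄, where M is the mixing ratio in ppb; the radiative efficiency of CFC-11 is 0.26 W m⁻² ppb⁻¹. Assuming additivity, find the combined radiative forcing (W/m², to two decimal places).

ΔF = 6.98 W/m²

CO₂: 5.35 × ln(872/286) = 5.35 × ln(3.04895) = 5.35 × 1.11480 = 5.9642 W/m².
CH₄: 0.036 × (√2842 − √718) = 0.036 × (53.3104 − 26.7955) = 0.036 × 26.5149 = 0.9545 W/m².
CFC-11: Δ = 229 − 2 = 227 ppt = 0.227 ppb; ΔF = 0.26 × 0.227 = 0.0590 W/m².
Total ΔF = 5.9642 + 0.9545 + 0.0590 = 6.9777 W/m².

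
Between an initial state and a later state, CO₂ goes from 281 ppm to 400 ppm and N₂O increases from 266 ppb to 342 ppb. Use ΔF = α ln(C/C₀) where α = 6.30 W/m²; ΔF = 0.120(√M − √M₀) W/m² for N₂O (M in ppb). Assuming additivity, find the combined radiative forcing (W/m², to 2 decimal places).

ΔF = 2.49 W/m²

CO₂: 6.30 × ln(400/281) = 6.30 × ln(1.42349) = 6.30 × 0.35311 = 2.2246 W/m².
N₂O: 0.120 × (√342 − √266) = 0.120 × (18.4932 − 16.3095) = 0.120 × 2.1837 = 0.2620 W/m².
Total ΔF = 2.2246 + 0.2620 = 2.4866 W/m².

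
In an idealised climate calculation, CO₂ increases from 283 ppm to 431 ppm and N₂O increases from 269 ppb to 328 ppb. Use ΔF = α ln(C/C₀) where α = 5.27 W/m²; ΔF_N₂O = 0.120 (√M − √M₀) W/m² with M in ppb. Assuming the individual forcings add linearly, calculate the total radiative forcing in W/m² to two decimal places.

ΔF = 2.42 W/m²

CO₂: 5.27 × ln(431/283) = 5.27 × ln(1.52297) = 5.27 × 0.42066 = 2.2169 W/m².
N₂O: 0.120 × (√328 − √269) = 0.120 × (18.1108 − 16.4012) = 0.120 × 1.7096 = 0.2052 W/m².
Total ΔF = 2.2169 + 0.2052 = 2.4221 W/m².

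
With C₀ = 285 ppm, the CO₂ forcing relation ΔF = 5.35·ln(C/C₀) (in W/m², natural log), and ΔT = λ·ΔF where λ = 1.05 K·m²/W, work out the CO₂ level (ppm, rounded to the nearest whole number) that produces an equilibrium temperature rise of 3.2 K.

C ≈ 504 ppm

Required forcing: ΔF = ΔT/λ = 3.2/1.05 = 3.0476 W/m².
Then ln(C/285) = ΔF/5.35 = 3.0476/5.35 = 0.56964.
So C = 285 × e^0.56964 = 285 × 1.76763 = 503.77 ppm.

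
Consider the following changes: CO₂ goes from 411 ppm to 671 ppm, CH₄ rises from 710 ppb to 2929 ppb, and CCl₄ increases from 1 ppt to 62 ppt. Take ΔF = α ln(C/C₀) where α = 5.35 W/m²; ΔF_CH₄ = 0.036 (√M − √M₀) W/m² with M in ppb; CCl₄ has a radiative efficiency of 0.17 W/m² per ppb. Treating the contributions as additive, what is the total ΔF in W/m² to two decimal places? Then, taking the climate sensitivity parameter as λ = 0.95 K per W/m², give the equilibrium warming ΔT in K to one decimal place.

ΔF = 3.62 W/m²; ΔT = 3.4 K

CO₂: 5.35 × ln(671/411) = 5.35 × ln(1.63260) = 5.35 × 0.49017 = 2.6224 W/m².
CH₄: 0.036 × (√2929 − √710) = 0.036 × (54.1202 − 26.6458) = 0.036 × 27.4744 = 0.9891 W/m².
CCl₄: Δ = 62 − 1 = 61 ppt = 0.061 ppb; ΔF = 0.17 × 0.061 = 0.0104 W/m².
Total ΔF = 2.6224 + 0.9891 + 0.0104 = 3.6219 W/m².
ΔT = λ ΔF = 0.95 × 3.62 = 3.4390 K.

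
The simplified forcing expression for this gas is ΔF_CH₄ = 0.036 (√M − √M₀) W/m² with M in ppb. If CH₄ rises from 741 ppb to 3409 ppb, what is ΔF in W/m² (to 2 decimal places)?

ΔF = 1.12 W/m²

CH₄: 0.036 × (√3409 − √741) = 0.036 × (58.3866 − 27.2213) = 0.036 × 31.1653 = 1.1220 W/m².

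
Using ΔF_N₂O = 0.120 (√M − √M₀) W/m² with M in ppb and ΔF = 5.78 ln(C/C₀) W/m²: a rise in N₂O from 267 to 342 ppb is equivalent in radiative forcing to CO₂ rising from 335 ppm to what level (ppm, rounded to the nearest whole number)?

C ≈ 350 ppm

N₂O forcing: 0.120 × (√342 − √267) = 0.120 × (18.4932 − 16.3401) = 0.120 × 2.1531 = 0.25837 W/m².
Set 5.78 ln(C/335) = 0.25837: ln(C/335) = 0.25837/5.78 = 0.04470, so C = 335 × e^0.04470 = 335 × 1.04571 = 350.31 ppm.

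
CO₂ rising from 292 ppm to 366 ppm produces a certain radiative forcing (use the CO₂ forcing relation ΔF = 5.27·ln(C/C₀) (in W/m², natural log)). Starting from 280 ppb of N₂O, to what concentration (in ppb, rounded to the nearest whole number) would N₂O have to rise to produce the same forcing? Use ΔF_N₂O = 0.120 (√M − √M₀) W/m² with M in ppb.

CO₂ forcing: 5.27 × ln(366/292) = 5.27 × 0.225880 = 1.19039 W/m².
Set 0.120(√M − √280) = 1.19039: √M = 1.19039/0.120 + √280 = 9.9199 + 16.7332 = 26.6531.
M = (26.6531)² = 710.39 ppb.

M ≈ 710 ppb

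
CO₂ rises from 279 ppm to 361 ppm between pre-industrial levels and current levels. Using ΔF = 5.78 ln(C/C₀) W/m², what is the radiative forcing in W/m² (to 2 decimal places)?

ΔF = 1.49 W/m²

CO₂: 5.78 × ln(361/279) = 5.78 × ln(1.29391) = 5.78 × 0.25767 = 1.4893 W/m².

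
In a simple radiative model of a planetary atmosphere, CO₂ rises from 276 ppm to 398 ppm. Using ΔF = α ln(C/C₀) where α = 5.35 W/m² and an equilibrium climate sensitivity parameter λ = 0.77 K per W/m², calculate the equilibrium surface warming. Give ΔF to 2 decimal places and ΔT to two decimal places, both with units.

ΔF = 1.96 W/m²; ΔT = 1.51 K

CO₂: 5.35 × ln(398/276) = 5.35 × ln(1.44203) = 5.35 × 0.36605 = 1.9584 W/m².
ΔT = λ ΔF = 0.77 × 1.96 = 1.5092 K.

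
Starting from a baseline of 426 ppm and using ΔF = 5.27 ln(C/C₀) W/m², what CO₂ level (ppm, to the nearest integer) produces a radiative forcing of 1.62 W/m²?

Set 5.27 ln(C/426) = 1.62, so ln(C/426) = 1.62/5.27 = 0.30740.
Then C/426 = e^0.30740 = 1.35988, giving C = 426 × 1.35988 = 579.31 ppm.

C ≈ 579 ppm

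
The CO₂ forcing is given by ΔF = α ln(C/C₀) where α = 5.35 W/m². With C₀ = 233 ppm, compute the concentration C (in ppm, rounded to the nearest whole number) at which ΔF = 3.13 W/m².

C ≈ 418 ppm

Set 5.35 ln(C/233) = 3.13, so ln(C/233) = 3.13/5.35 = 0.58505.
Then C/233 = e^0.58505 = 1.79508, giving C = 233 × 1.79508 = 418.25 ppm.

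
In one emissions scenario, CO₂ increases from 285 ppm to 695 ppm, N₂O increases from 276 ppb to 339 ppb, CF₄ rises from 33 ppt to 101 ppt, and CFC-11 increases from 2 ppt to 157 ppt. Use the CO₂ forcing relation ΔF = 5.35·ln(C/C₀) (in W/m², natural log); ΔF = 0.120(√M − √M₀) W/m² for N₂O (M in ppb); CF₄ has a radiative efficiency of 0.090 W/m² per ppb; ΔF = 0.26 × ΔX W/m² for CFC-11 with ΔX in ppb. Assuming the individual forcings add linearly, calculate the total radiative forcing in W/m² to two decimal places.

CO₂: 5.35 × ln(695/285) = 5.35 × ln(2.43860) = 5.35 × 0.89142 = 4.7691 W/m².
N₂O: 0.120 × (√339 − √276) = 0.120 × (18.4120 − 16.6132) = 0.120 × 1.7988 = 0.2159 W/m².
CF₄: Δ = 101 − 33 = 68 ppt = 0.068 ppb; ΔF = 0.090 × 0.068 = 0.0061 W/m².
CFC-11: Δ = 157 − 2 = 155 ppt = 0.155 ppb; ΔF = 0.26 × 0.155 = 0.0403 W/m².
Total ΔF = 4.7691 + 0.2159 + 0.0061 + 0.0403 = 5.0314 W/m².

ΔF = 5.03 W/m²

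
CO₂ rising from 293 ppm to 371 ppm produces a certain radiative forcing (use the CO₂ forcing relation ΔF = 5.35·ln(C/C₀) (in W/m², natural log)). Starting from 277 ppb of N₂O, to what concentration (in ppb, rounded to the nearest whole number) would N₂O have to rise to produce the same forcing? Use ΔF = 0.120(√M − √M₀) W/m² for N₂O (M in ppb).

M ≈ 738 ppb

CO₂ forcing: 5.35 × ln(371/293) = 5.35 × 0.236029 = 1.26276 W/m².
Set 0.120(√M − √277) = 1.26276: √M = 1.26276/0.120 + √277 = 10.5230 + 16.6433 = 27.1663.
M = (27.1663)² = 738.01 ppb.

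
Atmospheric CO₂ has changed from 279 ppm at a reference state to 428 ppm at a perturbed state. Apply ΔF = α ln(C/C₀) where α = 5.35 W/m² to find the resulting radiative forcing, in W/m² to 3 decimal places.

CO₂: 5.35 × ln(428/279) = 5.35 × ln(1.53405) = 5.35 × 0.42791 = 2.2893 W/m².

ΔF = 2.289 W/m²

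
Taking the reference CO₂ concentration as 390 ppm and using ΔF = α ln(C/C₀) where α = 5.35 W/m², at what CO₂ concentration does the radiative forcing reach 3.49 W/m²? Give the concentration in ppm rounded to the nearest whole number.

Set 5.35 ln(C/390) = 3.49, so ln(C/390) = 3.49/5.35 = 0.65234.
Then C/390 = e^0.65234 = 1.92003, giving C = 390 × 1.92003 = 748.81 ppm.

C ≈ 749 ppm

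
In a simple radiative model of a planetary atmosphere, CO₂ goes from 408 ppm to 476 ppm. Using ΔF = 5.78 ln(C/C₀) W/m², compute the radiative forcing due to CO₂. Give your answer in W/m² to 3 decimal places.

ΔF = 0.891 W/m²

CO₂ absorption bands are partially saturated, so forcing scales with the logarithm of the concentration ratio.
CO₂: 5.78 × ln(476/408) = 5.78 × ln(1.16667) = 5.78 × 0.15415 = 0.8910 W/m².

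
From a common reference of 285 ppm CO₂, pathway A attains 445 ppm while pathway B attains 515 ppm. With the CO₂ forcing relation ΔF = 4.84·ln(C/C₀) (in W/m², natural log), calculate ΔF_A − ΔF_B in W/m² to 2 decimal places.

ΔF_A − ΔF_B = -0.71 W/m²

ΔF_A = 4.84 ln(445/285) = 4.84 × 0.44559 = 2.1567 W/m².
ΔF_B = 4.84 ln(515/285) = 4.84 × 0.59168 = 2.8637 W/m².
Difference: 2.1567 − 2.8637 = -0.7070 W/m².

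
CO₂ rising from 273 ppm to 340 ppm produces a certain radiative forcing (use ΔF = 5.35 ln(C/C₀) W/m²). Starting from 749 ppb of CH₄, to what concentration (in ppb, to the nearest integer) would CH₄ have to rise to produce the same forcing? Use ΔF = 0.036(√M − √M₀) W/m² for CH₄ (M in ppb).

CO₂ forcing: 5.35 × ln(340/273) = 5.35 × 0.219474 = 1.17419 W/m².
Set 0.036(√M − √749) = 1.17419: √M = 1.17419/0.036 + √749 = 32.6164 + 27.3679 = 59.9843.
M = (59.9843)² = 3598.12 ppb.

M ≈ 3598 ppb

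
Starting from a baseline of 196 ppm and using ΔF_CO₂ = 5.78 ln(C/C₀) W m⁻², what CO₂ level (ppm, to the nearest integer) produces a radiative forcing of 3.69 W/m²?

Set 5.78 ln(C/196) = 3.69, so ln(C/196) = 3.69/5.78 = 0.63841.
Then C/196 = e^0.63841 = 1.89347, giving C = 196 × 1.89347 = 371.12 ppm.

C ≈ 371 ppm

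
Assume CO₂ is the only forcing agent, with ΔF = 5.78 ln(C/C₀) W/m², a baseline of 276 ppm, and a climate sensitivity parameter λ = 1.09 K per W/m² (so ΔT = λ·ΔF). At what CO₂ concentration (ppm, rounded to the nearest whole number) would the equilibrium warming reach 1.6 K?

C ≈ 356 ppm

Required forcing: ΔF = ΔT/λ = 1.6/1.09 = 1.4679 W/m².
Then ln(C/276) = ΔF/5.78 = 1.4679/5.78 = 0.25396.
So C = 276 × e^0.25396 = 276 × 1.28912 = 355.80 ppm.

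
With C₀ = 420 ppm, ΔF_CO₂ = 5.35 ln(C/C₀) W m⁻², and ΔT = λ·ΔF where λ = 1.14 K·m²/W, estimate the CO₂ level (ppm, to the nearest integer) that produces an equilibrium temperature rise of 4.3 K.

Required forcing: ΔF = ΔT/λ = 4.3/1.14 = 3.7719 W/m².
Then ln(C/420) = ΔF/5.35 = 3.7719/5.35 = 0.70503.
So C = 420 × e^0.70503 = 420 × 2.02391 = 850.04 ppm.

C ≈ 850 ppm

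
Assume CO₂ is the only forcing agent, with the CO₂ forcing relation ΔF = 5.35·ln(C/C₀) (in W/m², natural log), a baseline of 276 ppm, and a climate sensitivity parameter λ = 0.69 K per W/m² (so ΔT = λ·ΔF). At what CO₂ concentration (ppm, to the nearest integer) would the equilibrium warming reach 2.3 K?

C ≈ 515 ppm

Required forcing: ΔF = ΔT/λ = 2.3/0.69 = 3.3333 W/m².
Then ln(C/276) = ΔF/5.35 = 3.3333/5.35 = 0.62305.
So C = 276 × e^0.62305 = 276 × 1.86461 = 514.63 ppm.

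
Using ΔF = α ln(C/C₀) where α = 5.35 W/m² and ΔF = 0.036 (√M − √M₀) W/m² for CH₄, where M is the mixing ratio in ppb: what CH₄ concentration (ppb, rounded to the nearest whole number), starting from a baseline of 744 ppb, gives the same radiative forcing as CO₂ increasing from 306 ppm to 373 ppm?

M ≈ 3215 ppb

CO₂ forcing: 5.35 × ln(373/306) = 5.35 × 0.197993 = 1.05926 W/m².
Set 0.036(√M − √744) = 1.05926: √M = 1.05926/0.036 + √744 = 29.4239 + 27.2764 = 56.7003.
M = (56.7003)² = 3214.92 ppb.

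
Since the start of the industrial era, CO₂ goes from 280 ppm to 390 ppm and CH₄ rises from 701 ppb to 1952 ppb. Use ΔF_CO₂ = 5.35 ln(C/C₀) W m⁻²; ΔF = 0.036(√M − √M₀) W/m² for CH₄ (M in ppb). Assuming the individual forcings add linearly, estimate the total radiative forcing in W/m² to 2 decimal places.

CO₂: 5.35 × ln(390/280) = 5.35 × ln(1.39286) = 5.35 × 0.33136 = 1.7728 W/m².
CH₄: 0.036 × (√1952 − √701) = 0.036 × (44.1814 − 26.4764) = 0.036 × 17.7050 = 0.6374 W/m².
Total ΔF = 1.7728 + 0.6374 = 2.4102 W/m².

ΔF = 2.41 W/m²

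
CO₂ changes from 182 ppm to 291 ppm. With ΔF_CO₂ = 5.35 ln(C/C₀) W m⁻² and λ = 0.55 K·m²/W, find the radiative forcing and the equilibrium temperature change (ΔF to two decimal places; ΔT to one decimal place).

ΔF = 2.51 W/m²; ΔT = 1.4 K

CO₂: 5.35 × ln(291/182) = 5.35 × ln(1.59890) = 5.35 × 0.46932 = 2.5109 W/m².
ΔT = λ ΔF = 0.55 × 2.51 = 1.3805 K.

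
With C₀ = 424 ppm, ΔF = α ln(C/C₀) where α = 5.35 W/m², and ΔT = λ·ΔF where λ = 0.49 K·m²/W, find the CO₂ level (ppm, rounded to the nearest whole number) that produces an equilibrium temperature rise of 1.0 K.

Required forcing: ΔF = ΔT/λ = 1.0/0.49 = 2.0408 W/m².
Then ln(C/424) = ΔF/5.35 = 2.0408/5.35 = 0.38146.
So C = 424 × e^0.38146 = 424 × 1.46442 = 620.91 ppm.

C ≈ 621 ppm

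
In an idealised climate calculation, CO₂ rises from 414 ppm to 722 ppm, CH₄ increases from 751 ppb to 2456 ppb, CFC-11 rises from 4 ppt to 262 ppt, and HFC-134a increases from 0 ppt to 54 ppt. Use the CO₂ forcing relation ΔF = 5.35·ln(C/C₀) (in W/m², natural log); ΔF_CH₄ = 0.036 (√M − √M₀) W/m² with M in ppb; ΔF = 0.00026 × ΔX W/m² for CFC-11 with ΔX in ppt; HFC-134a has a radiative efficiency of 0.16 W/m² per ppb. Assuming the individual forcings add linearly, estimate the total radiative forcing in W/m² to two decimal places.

CO₂: 5.35 × ln(722/414) = 5.35 × ln(1.74396) = 5.35 × 0.55616 = 2.9755 W/m².
CH₄: 0.036 × (√2456 − √751) = 0.036 × (49.5580 − 27.4044) = 0.036 × 22.1536 = 0.7975 W/m².
CFC-11: ΔF = 0.00026 × (262 − 4) = 0.00026 × 258 = 0.0671 W/m².
HFC-134a: Δ = 54 − 0 = 54 ppt = 0.054 ppb; ΔF = 0.16 × 0.054 = 0.0086 W/m².
Total ΔF = 2.9755 + 0.7975 + 0.0671 + 0.0086 = 3.8487 W/m².

ΔF = 3.85 W/m²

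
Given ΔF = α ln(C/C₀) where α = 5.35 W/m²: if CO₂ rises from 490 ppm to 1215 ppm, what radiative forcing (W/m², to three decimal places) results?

ΔF = 4.858 W/m²

CO₂ absorption bands are partially saturated, so forcing scales with the logarithm of the concentration ratio.
CO₂: 5.35 × ln(1215/490) = 5.35 × ln(2.47959) = 5.35 × 0.90809 = 4.8583 W/m².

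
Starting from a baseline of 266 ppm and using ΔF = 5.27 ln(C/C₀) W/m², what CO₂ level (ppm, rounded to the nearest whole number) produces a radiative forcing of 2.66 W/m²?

Set 5.27 ln(C/266) = 2.66, so ln(C/266) = 2.66/5.27 = 0.50474.
Then C/266 = e^0.50474 = 1.65655, giving C = 266 × 1.65655 = 440.64 ppm.

C ≈ 441 ppm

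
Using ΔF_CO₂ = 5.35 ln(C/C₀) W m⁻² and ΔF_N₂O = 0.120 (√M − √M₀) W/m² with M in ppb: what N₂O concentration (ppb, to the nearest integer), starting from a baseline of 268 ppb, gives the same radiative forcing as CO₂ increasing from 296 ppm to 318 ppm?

CO₂ forcing: 5.35 × ln(318/296) = 5.35 × 0.071692 = 0.38355 W/m².
Set 0.120(√M − √268) = 0.38355: √M = 0.38355/0.120 + √268 = 3.1963 + 16.3707 = 19.5670.
M = (19.5670)² = 382.87 ppb.

M ≈ 383 ppb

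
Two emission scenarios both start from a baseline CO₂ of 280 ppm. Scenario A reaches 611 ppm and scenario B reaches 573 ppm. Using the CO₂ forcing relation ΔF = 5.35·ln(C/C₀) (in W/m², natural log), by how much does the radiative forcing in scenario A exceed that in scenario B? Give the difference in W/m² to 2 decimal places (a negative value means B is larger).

ΔF_A = 5.35 ln(611/280) = 5.35 × 0.78031 = 4.1747 W/m².
ΔF_B = 5.35 ln(573/280) = 5.35 × 0.71610 = 3.8311 W/m².
Difference: 4.1747 − 3.8311 = 0.3436 W/m².

ΔF_A − ΔF_B = 0.34 W/m²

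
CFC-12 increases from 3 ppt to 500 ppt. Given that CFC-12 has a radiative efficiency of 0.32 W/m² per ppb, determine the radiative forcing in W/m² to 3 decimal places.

ΔF = 0.159 W/m²

CFC-12: Δ = 500 − 3 = 497 ppt = 0.497 ppb; ΔF = 0.32 × 0.497 = 0.1590 W/m².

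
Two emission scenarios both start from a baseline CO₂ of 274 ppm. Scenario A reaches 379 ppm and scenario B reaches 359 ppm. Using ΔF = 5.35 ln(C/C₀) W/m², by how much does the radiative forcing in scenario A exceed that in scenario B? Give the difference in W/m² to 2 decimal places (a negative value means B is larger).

ΔF_A − ΔF_B = 0.29 W/m²

ΔF_A = 5.35 ln(379/274) = 5.35 × 0.32441 = 1.7356 W/m².
ΔF_B = 5.35 ln(359/274) = 5.35 × 0.27019 = 1.4455 W/m².
Difference: 1.7356 − 1.4455 = 0.2901 W/m².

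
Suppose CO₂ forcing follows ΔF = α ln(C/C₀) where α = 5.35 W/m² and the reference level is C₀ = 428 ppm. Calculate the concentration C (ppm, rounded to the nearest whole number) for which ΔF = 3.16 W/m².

Set 5.35 ln(C/428) = 3.16, so ln(C/428) = 3.16/5.35 = 0.59065.
Then C/428 = e^0.59065 = 1.80516, giving C = 428 × 1.80516 = 772.61 ppm.

C ≈ 773 ppm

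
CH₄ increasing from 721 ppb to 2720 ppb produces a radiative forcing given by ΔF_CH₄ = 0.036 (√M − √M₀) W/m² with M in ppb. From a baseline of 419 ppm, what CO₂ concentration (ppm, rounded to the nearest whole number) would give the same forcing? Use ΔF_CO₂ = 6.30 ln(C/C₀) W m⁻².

C ≈ 484 ppm

CH₄ forcing: 0.036 × (√2720 − √721) = 0.036 × (52.1536 − 26.8514) = 0.036 × 25.3022 = 0.91088 W/m².
Set 6.30 ln(C/419) = 0.91088: ln(C/419) = 0.91088/6.30 = 0.14458, so C = 419 × e^0.14458 = 419 × 1.15555 = 484.18 ppm.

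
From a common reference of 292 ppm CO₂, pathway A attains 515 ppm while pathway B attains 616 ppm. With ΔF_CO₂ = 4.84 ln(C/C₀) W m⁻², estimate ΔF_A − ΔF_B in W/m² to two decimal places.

ΔF_A − ΔF_B = -0.87 W/m²

ΔF_A = 4.84 ln(515/292) = 4.84 × 0.56741 = 2.7463 W/m².
ΔF_B = 4.84 ln(616/292) = 4.84 × 0.74649 = 3.6130 W/m².
Difference: 2.7463 − 3.6130 = -0.8667 W/m².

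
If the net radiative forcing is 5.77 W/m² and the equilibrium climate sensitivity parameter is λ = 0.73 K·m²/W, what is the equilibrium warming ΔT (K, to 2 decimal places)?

ΔT = λ ΔF = 0.73 × 5.77 = 4.2121 K.

ΔT = 4.21 K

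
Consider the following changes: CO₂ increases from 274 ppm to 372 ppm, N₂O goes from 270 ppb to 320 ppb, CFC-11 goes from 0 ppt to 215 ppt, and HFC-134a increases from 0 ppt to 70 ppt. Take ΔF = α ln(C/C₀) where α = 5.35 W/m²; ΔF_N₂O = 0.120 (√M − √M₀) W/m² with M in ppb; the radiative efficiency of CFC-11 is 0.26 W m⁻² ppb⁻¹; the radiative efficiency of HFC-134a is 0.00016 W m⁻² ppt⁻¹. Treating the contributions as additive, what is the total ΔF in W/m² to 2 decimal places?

ΔF = 1.88 W/m²

CO₂: 5.35 × ln(372/274) = 5.35 × ln(1.35766) = 5.35 × 0.30576 = 1.6358 W/m².
N₂O: 0.120 × (√320 − √270) = 0.120 × (17.8885 − 16.4317) = 0.120 × 1.4568 = 0.1748 W/m².
CFC-11: Δ = 215 − 0 = 215 ppt = 0.215 ppb; ΔF = 0.26 × 0.215 = 0.0559 W/m².
HFC-134a: ΔF = 0.00016 × (70 − 0) = 0.00016 × 70 = 0.0112 W/m².
Total ΔF = 1.6358 + 0.1748 + 0.0559 + 0.0112 = 1.8777 W/m².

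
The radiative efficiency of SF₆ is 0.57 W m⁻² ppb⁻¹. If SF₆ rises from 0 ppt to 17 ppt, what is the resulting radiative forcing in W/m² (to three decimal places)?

SF₆: Δ = 17 − 0 = 17 ppt = 0.017 ppb; ΔF = 0.57 × 0.017 = 0.0097 W/m².

ΔF = 0.010 W/m²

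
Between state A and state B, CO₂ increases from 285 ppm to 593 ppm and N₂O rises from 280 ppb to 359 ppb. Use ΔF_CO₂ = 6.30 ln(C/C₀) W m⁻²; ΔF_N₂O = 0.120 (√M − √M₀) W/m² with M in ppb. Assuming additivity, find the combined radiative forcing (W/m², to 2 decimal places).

CO₂: 6.30 × ln(593/285) = 6.30 × ln(2.08070) = 6.30 × 0.73270 = 4.6160 W/m².
N₂O: 0.120 × (√359 − √280) = 0.120 × (18.9473 − 16.7332) = 0.120 × 2.2141 = 0.2657 W/m².
Total ΔF = 4.6160 + 0.2657 = 4.8817 W/m².

ΔF = 4.88 W/m²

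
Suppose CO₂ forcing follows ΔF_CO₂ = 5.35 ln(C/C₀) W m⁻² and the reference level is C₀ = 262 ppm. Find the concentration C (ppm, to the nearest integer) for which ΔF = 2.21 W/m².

C ≈ 396 ppm

Set 5.35 ln(C/262) = 2.21, so ln(C/262) = 2.21/5.35 = 0.41308.
Then C/262 = e^0.41308 = 1.51147, giving C = 262 × 1.51147 = 396.01 ppm.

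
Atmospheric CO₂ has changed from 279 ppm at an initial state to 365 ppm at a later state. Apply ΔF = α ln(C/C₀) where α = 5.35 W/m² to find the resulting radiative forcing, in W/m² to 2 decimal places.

CO₂ absorption bands are partially saturated, so forcing scales with the logarithm of the concentration ratio.
CO₂: 5.35 × ln(365/279) = 5.35 × ln(1.30824) = 5.35 × 0.26868 = 1.4374 W/m².

ΔF = 1.44 W/m²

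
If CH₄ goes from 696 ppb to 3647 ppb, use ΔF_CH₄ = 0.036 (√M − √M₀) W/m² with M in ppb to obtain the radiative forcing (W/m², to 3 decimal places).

ΔF = 1.224 W/m²

CH₄: 0.036 × (√3647 − √696) = 0.036 × (60.3904 − 26.3818) = 0.036 × 34.0086 = 1.2243 W/m².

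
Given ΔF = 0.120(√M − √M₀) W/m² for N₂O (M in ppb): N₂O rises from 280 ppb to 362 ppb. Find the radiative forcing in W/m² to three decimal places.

N₂O: 0.120 × (√362 − √280) = 0.120 × (19.0263 − 16.7332) = 0.120 × 2.2931 = 0.2752 W/m².

ΔF = 0.275 W/m²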